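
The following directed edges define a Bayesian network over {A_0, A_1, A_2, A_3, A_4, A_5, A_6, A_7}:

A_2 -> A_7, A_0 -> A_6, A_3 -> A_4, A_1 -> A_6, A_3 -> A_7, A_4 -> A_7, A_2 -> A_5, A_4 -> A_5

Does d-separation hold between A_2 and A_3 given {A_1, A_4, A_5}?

Yes — A_2 and A_3 are d-separated given {A_1, A_4, A_5}.

4 paths connect A_2 and A_3; each must be blocked for d-separation to hold:
Path 1: A_2 → A_7 ← A_4 ← A_3
  A_7 is a collider here and neither A_7 nor any of its descendants is conditioned on, so the collider stays closed — the path is blocked at A_7.
Path 2: A_2 → A_7 ← A_3
  A_7 is a collider here and neither A_7 nor any of its descendants is conditioned on, so the collider stays closed — the path is blocked at A_7.
Path 3: A_2 → A_5 ← A_4 → A_7 ← A_3
  A_4 is a fork here and A_4 is conditioned on, so the path is blocked at A_4.
Path 4: A_2 → A_5 ← A_4 ← A_3
  A_4 is a chain here and A_4 is conditioned on, so the path is blocked at A_4.
All paths are blocked; A_2 ⊥ A_3 | {A_1, A_4, A_5} holds.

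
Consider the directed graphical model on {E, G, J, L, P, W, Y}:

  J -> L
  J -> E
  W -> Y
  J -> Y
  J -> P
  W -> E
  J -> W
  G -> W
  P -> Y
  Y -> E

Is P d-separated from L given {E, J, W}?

Enumerating the 6 paths from P to L and testing each for blocking by {E, J, W}:
  1. P ← J → L — J:fork[blocks] ⇒ blocked
  2. P → Y ← W → E ← J → L — Y:collider[open]; W:fork[blocks]; E:collider[open]; J:fork[blocks] ⇒ blocked
  3. P → Y ← W ← J → L — Y:collider[open]; W:chain[blocks]; J:fork[blocks] ⇒ blocked
  4. P → Y → E ← W ← J → L — Y:chain[open]; E:collider[open]; W:chain[blocks]; J:fork[blocks] ⇒ blocked
  5. P → Y → E ← J → L — Y:chain[open]; E:collider[open]; J:fork[blocks] ⇒ blocked
  6. P → Y ← J → L — Y:collider[open]; J:fork[blocks] ⇒ blocked
Every path is blocked, so P and L are d-separated given {E, J, W}.

Yes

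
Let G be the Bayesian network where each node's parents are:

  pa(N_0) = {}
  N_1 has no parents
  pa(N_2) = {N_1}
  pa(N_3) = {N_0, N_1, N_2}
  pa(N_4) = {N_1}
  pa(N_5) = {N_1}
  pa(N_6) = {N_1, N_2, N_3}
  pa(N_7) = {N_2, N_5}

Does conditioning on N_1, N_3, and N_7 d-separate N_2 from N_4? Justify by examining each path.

Yes

Enumerating the 6 paths from N_2 to N_4 and testing each for blocking by {N_1, N_3, N_7}:
Path 1: N_2 → N_7 ← N_5 ← N_1 → N_4
  N_1 is a fork here and N_1 is conditioned on, so the path is blocked at N_1.
Path 2: N_2 ← N_1 → N_4
  N_1 is a fork here and N_1 is conditioned on, so the path is blocked at N_1.
Path 3: N_2 → N_3 ← N_1 → N_4
  N_1 is a fork here and N_1 is conditioned on, so the path is blocked at N_1.
Path 4: N_2 → N_3 → N_6 ← N_1 → N_4
  N_3 is a chain here and N_3 is conditioned on, so the path is blocked at N_3.
Path 5: N_2 → N_6 ← N_1 → N_4
  N_6 is a collider here and neither N_6 nor any of its descendants is conditioned on, so the collider stays closed — the path is blocked at N_6.
Path 6: N_2 → N_6 ← N_3 ← N_1 → N_4
  N_6 is a collider here and neither N_6 nor any of its descendants is conditioned on, so the collider stays closed — the path is blocked at N_6.
Since every path is blocked, d-separation holds.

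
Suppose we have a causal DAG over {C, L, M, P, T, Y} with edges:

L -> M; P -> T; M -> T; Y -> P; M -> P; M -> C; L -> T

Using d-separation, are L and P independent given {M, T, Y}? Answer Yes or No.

We examine all 4 paths between L and P:
  1. L → M → P — M:chain[blocks] ⇒ blocked
  2. L → M → T ← P — M:chain[blocks]; T:collider[open] ⇒ blocked
  3. L → T ← M → P — T:collider[open]; M:fork[blocks] ⇒ blocked
  4. L → T ← P — T:collider[open] ⇒ active
Since the path L → T ← P is active, L and P are not d-separated given {M, T, Y}.

No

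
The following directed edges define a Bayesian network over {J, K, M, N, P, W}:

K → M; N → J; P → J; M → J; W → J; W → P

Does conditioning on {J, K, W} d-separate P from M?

No

We examine all 2 paths between P and M:
  1. P ← W → J ← M — W:fork[blocks]; J:collider[open] ⇒ blocked
  2. P → J ← M — J:collider[open] ⇒ active
At least one path is unblocked, so d-separation fails.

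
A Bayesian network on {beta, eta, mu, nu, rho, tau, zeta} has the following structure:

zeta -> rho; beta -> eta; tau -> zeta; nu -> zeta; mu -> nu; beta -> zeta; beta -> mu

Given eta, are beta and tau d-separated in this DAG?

Yes

There are 2 undirected paths between beta and tau; checking each against the conditioning set {eta}:
Path 1: beta → zeta ← tau
  zeta is a collider here and neither zeta nor any of its descendants is conditioned on, so the collider stays closed — the path is blocked at zeta.
Path 2: beta → mu → nu → zeta ← tau
  zeta is a collider here and neither zeta nor any of its descendants is conditioned on, so the collider stays closed — the path is blocked at zeta.
Since every path is blocked, d-separation holds.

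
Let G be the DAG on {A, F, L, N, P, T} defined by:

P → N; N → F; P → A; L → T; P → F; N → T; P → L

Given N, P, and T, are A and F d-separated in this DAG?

There are 3 undirected paths between A and F; checking each against the conditioning set {N, P, T}:
Path 1: A ← P → N → F
  P is a fork here and P is conditioned on, so the path is blocked at P.
Path 2: A ← P → L → T ← N → F
  P is a fork here and P is conditioned on, so the path is blocked at P.
Path 3: A ← P → F
  P is a fork here and P is conditioned on, so the path is blocked at P.
All paths are blocked; A ⊥ F | {N, P, T} holds.

Yes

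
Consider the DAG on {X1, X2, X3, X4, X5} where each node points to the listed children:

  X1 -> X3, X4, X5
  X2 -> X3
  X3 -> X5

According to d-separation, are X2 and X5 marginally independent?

No

2 paths connect X2 and X5; each must be blocked for d-separation to hold:
Path 1: X2 → X3 ← X1 → X5
  X3 is a collider here and neither X3 nor any of its descendants is conditioned on, so the collider stays closed — the path is blocked at X3.
Path 2: X2 → X3 → X5
  X3 is a chain and X3 is not conditioned on — no node blocks this path, so it is active.
Since the path X2 → X3 → X5 is active, X2 and X5 are not d-separated given ∅.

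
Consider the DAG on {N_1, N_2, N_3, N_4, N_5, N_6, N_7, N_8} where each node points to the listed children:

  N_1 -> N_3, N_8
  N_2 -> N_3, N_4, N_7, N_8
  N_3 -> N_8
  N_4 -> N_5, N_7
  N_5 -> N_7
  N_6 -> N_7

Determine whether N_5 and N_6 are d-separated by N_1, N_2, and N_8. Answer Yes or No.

Yes

We examine all 3 paths between N_5 and N_6:
  1. N_5 → N_7 ← N_6 — N_7:collider[blocks] ⇒ blocked
  2. N_5 ← N_4 → N_7 ← N_6 — N_4:fork[open]; N_7:collider[blocks] ⇒ blocked
  3. N_5 ← N_4 ← N_2 → N_7 ← N_6 — N_4:chain[open]; N_2:fork[blocks]; N_7:collider[blocks] ⇒ blocked
Every path is blocked, so N_5 and N_6 are d-separated given {N_1, N_2, N_8}.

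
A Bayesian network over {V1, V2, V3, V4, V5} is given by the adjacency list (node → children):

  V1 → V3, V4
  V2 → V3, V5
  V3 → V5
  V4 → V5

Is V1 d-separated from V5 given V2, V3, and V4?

Enumerating the 3 paths from V1 to V5 and testing each for blocking by {V2, V3, V4}:
Path 1: V1 → V3 ← V2 → V5
  V2 is a fork here and V2 is conditioned on, so the path is blocked at V2.
Path 2: V1 → V3 → V5
  V3 is a chain here and V3 is conditioned on, so the path is blocked at V3.
Path 3: V1 → V4 → V5
  V4 is a chain here and V4 is conditioned on, so the path is blocked at V4.
Every path is blocked, so V1 and V5 are d-separated given {V2, V3, V4}.

Yes — V1 and V5 are d-separated given {V2, V3, V4}.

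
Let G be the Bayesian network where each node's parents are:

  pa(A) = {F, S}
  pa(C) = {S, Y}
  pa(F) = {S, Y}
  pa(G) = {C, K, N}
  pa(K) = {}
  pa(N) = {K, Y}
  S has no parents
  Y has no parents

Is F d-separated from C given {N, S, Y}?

Yes

There are 5 undirected paths between F and C; checking each against the conditioning set {N, S, Y}:
Path 1: F → A ← S → C
  A is a collider here and neither A nor any of its descendants is conditioned on, so the collider stays closed — the path is blocked at A.
Path 2: F ← Y → C
  Y is a fork here and Y is conditioned on, so the path is blocked at Y.
Path 3: F ← Y → N → G ← C
  Y is a fork here and Y is conditioned on, so the path is blocked at Y.
Path 4: F ← Y → N ← K → G ← C
  Y is a fork here and Y is conditioned on, so the path is blocked at Y.
Path 5: F ← S → C
  S is a fork here and S is conditioned on, so the path is blocked at S.
Since every path is blocked, d-separation holds.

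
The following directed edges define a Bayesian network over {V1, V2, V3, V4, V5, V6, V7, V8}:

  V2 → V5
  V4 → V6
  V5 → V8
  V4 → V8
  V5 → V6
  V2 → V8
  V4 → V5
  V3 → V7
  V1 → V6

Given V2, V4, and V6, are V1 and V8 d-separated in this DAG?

We examine all 6 paths between V1 and V8:
Path 1: V1 → V6 ← V5 ← V4 → V8
  V4 is a fork here and V4 is conditioned on, so the path is blocked at V4.
Path 2: V1 → V6 ← V5 ← V2 → V8
  V2 is a fork here and V2 is conditioned on, so the path is blocked at V2.
Path 3: V1 → V6 ← V5 → V8
  V6 is a collider and V6 is conditioned on, which opens it; V5 is a fork and V5 is not conditioned on — no node blocks this path, so it is active.
Path 4: V1 → V6 ← V4 → V5 ← V2 → V8
  V4 is a fork here and V4 is conditioned on, so the path is blocked at V4.
Path 5: V1 → V6 ← V4 → V5 → V8
  V4 is a fork here and V4 is conditioned on, so the path is blocked at V4.
Path 6: V1 → V6 ← V4 → V8
  V4 is a fork here and V4 is conditioned on, so the path is blocked at V4.
At least one path is unblocked, so d-separation fails.

No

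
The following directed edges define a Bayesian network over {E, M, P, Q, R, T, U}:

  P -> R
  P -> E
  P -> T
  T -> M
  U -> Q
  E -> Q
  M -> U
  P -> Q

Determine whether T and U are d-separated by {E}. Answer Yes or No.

No

Enumerating the 3 paths from T to U and testing each for blocking by {E}:
Path 1: T ← P → Q ← U
  Q is a collider here and neither Q nor any of its descendants is conditioned on, so the collider stays closed — the path is blocked at Q.
Path 2: T ← P → E → Q ← U
  E is a chain here and E is conditioned on, so the path is blocked at E.
Path 3: T → M → U
  M is a chain and M is not conditioned on — no node blocks this path, so it is active.
Because an active path exists, T and U are not d-separated.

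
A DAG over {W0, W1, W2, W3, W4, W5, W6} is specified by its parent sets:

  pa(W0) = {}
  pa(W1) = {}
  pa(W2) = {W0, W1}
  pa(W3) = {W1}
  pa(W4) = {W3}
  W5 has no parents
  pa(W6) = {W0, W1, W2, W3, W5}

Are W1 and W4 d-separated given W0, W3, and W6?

Yes

We examine all 4 paths between W1 and W4:
Path 1: W1 → W2 → W6 ← W3 → W4
  W3 is a fork here and W3 is conditioned on, so the path is blocked at W3.
Path 2: W1 → W2 ← W0 → W6 ← W3 → W4
  W0 is a fork here and W0 is conditioned on, so the path is blocked at W0.
Path 3: W1 → W6 ← W3 → W4
  W3 is a fork here and W3 is conditioned on, so the path is blocked at W3.
Path 4: W1 → W3 → W4
  W3 is a chain here and W3 is conditioned on, so the path is blocked at W3.
All paths are blocked; W1 ⊥ W4 | {W0, W3, W6} holds.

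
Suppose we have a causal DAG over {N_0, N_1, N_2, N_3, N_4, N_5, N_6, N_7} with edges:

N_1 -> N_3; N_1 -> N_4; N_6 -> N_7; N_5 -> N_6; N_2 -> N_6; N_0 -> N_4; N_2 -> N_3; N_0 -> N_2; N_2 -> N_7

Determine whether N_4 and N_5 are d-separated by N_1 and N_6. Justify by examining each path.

No

There are 4 undirected paths between N_4 and N_5; checking each against the conditioning set {N_1, N_6}:
  1. N_4 ← N_1 → N_3 ← N_2 → N_7 ← N_6 ← N_5 — N_1:fork[blocks]; N_3:collider[blocks]; N_2:fork[open]; N_7:collider[blocks]; N_6:chain[blocks] ⇒ blocked
  2. N_4 ← N_1 → N_3 ← N_2 → N_6 ← N_5 — N_1:fork[blocks]; N_3:collider[blocks]; N_2:fork[open]; N_6:collider[open] ⇒ blocked
  3. N_4 ← N_0 → N_2 → N_7 ← N_6 ← N_5 — N_0:fork[open]; N_2:chain[open]; N_7:collider[blocks]; N_6:chain[blocks] ⇒ blocked
  4. N_4 ← N_0 → N_2 → N_6 ← N_5 — N_0:fork[open]; N_2:chain[open]; N_6:collider[open] ⇒ active
Because an active path exists, N_4 and N_5 are not d-separated.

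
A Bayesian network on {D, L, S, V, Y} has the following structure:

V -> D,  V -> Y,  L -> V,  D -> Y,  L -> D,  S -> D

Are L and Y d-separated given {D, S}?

There are 4 undirected paths between L and Y; checking each against the conditioning set {D, S}:
  1. L → V → D → Y — V:chain[open]; D:chain[blocks] ⇒ blocked
  2. L → V → Y — V:chain[open] ⇒ active
  3. L → D ← V → Y — D:collider[open]; V:fork[open] ⇒ active
  4. L → D → Y — D:chain[blocks] ⇒ blocked
At least one path is unblocked, so d-separation fails.

No — L and Y are not d-separated given {D, S}.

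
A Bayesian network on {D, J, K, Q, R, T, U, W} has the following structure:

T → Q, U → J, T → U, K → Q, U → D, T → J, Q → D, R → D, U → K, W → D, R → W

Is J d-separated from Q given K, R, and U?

No — J and Q are not d-separated given {K, R, U}.

Enumerating the 6 paths from J to Q and testing each for blocking by {K, R, U}:
Path 1: J ← U → D ← Q
  U is a fork here and U is conditioned on, so the path is blocked at U.
Path 2: J ← U → K → Q
  U is a fork here and U is conditioned on, so the path is blocked at U.
Path 3: J ← U ← T → Q
  U is a chain here and U is conditioned on, so the path is blocked at U.
Path 4: J ← T → U → D ← Q
  U is a chain here and U is conditioned on, so the path is blocked at U.
Path 5: J ← T → U → K → Q
  U is a chain here and U is conditioned on, so the path is blocked at U.
Path 6: J ← T → Q
  T is a fork and T is not conditioned on — no node blocks this path, so it is active.
Because an active path exists, J and Q are not d-separated.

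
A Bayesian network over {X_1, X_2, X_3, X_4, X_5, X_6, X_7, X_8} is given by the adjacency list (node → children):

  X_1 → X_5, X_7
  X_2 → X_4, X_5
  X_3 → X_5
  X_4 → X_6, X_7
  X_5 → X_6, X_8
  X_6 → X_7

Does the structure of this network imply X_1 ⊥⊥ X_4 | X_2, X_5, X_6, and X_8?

Enumerating the 6 paths from X_1 to X_4 and testing each for blocking by {X_2, X_5, X_6, X_8}:
Path 1: X_1 → X_5 ← X_2 → X_4
  X_2 is a fork here and X_2 is conditioned on, so the path is blocked at X_2.
Path 2: X_1 → X_5 → X_6 → X_7 ← X_4
  X_5 is a chain here and X_5 is conditioned on, so the path is blocked at X_5.
Path 3: X_1 → X_5 → X_6 ← X_4
  X_5 is a chain here and X_5 is conditioned on, so the path is blocked at X_5.
Path 4: X_1 → X_7 ← X_6 ← X_5 ← X_2 → X_4
  X_7 is a collider here and neither X_7 nor any of its descendants is conditioned on, so the collider stays closed — the path is blocked at X_7.
Path 5: X_1 → X_7 ← X_6 ← X_4
  X_7 is a collider here and neither X_7 nor any of its descendants is conditioned on, so the collider stays closed — the path is blocked at X_7.
Path 6: X_1 → X_7 ← X_4
  X_7 is a collider here and neither X_7 nor any of its descendants is conditioned on, so the collider stays closed — the path is blocked at X_7.
All paths are blocked; X_1 ⊥ X_4 | {X_2, X_5, X_6, X_8} holds.

Yes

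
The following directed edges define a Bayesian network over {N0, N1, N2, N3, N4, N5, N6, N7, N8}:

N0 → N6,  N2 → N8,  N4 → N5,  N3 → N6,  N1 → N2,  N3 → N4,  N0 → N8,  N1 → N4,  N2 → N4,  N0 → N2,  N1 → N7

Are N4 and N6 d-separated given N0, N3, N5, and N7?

We examine all 5 paths between N4 and N6:
Path 1: N4 ← N3 → N6
  N3 is a fork here and N3 is conditioned on, so the path is blocked at N3.
Path 2: N4 ← N1 → N2 → N8 ← N0 → N6
  N8 is a collider here and neither N8 nor any of its descendants is conditioned on, so the collider stays closed — the path is blocked at N8.
Path 3: N4 ← N1 → N2 ← N0 → N6
  N0 is a fork here and N0 is conditioned on, so the path is blocked at N0.
Path 4: N4 ← N2 → N8 ← N0 → N6
  N8 is a collider here and neither N8 nor any of its descendants is conditioned on, so the collider stays closed — the path is blocked at N8.
Path 5: N4 ← N2 ← N0 → N6
  N0 is a fork here and N0 is conditioned on, so the path is blocked at N0.
Every path is blocked, so N4 and N6 are d-separated given {N0, N3, N5, N7}.

Yes — N4 and N6 are d-separated given {N0, N3, N5, N7}.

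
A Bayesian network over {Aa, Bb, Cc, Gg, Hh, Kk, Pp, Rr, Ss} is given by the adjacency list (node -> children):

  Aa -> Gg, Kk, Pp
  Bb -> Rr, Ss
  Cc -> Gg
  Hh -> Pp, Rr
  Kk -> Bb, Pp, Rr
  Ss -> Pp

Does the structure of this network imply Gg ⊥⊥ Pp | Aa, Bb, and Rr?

Yes — Gg and Pp are d-separated given {Aa, Bb, Rr}.

Enumerating the 6 paths from Gg to Pp and testing each for blocking by {Aa, Bb, Rr}:
Path 1: Gg ← Aa → Kk → Rr ← Hh → Pp
  Aa is a fork here and Aa is conditioned on, so the path is blocked at Aa.
Path 2: Gg ← Aa → Kk → Rr ← Bb → Ss → Pp
  Aa is a fork here and Aa is conditioned on, so the path is blocked at Aa.
Path 3: Gg ← Aa → Kk → Pp
  Aa is a fork here and Aa is conditioned on, so the path is blocked at Aa.
Path 4: Gg ← Aa → Kk → Bb → Rr ← Hh → Pp
  Aa is a fork here and Aa is conditioned on, so the path is blocked at Aa.
Path 5: Gg ← Aa → Kk → Bb → Ss → Pp
  Aa is a fork here and Aa is conditioned on, so the path is blocked at Aa.
Path 6: Gg ← Aa → Pp
  Aa is a fork here and Aa is conditioned on, so the path is blocked at Aa.
Since every path is blocked, d-separation holds.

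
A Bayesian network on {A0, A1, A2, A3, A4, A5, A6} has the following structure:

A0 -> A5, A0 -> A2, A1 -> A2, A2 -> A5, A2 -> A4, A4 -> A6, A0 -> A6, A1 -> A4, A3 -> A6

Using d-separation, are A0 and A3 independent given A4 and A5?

There are 5 undirected paths between A0 and A3; checking each against the conditioning set {A4, A5}:
Path 1: A0 → A6 ← A3
  A6 is a collider here and neither A6 nor any of its descendants is conditioned on, so the collider stays closed — the path is blocked at A6.
Path 2: A0 → A5 ← A2 → A4 → A6 ← A3
  A4 is a chain here and A4 is conditioned on, so the path is blocked at A4.
Path 3: A0 → A5 ← A2 ← A1 → A4 → A6 ← A3
  A4 is a chain here and A4 is conditioned on, so the path is blocked at A4.
Path 4: A0 → A2 → A4 → A6 ← A3
  A4 is a chain here and A4 is conditioned on, so the path is blocked at A4.
Path 5: A0 → A2 ← A1 → A4 → A6 ← A3
  A4 is a chain here and A4 is conditioned on, so the path is blocked at A4.
Since every path is blocked, d-separation holds.

Yes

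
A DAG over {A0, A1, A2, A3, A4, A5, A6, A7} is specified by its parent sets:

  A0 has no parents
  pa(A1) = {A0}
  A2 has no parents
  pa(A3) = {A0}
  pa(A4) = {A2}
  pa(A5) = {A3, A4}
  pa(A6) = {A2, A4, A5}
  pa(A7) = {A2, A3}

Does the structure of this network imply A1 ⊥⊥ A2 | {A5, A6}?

No

5 paths connect A1 and A2; each must be blocked for d-separation to hold:
  1. A1 ← A0 → A3 → A7 ← A2 — A0:fork[open]; A3:chain[open]; A7:collider[blocks] ⇒ blocked
  2. A1 ← A0 → A3 → A5 ← A4 → A6 ← A2 — A0:fork[open]; A3:chain[open]; A5:collider[open]; A4:fork[open]; A6:collider[open] ⇒ active
  3. A1 ← A0 → A3 → A5 ← A4 ← A2 — A0:fork[open]; A3:chain[open]; A5:collider[open]; A4:chain[open] ⇒ active
  4. A1 ← A0 → A3 → A5 → A6 ← A4 ← A2 — A0:fork[open]; A3:chain[open]; A5:chain[blocks]; A6:collider[open]; A4:chain[open] ⇒ blocked
  5. A1 ← A0 → A3 → A5 → A6 ← A2 — A0:fork[open]; A3:chain[open]; A5:chain[blocks]; A6:collider[open] ⇒ blocked
Because an active path exists, A1 and A2 are not d-separated.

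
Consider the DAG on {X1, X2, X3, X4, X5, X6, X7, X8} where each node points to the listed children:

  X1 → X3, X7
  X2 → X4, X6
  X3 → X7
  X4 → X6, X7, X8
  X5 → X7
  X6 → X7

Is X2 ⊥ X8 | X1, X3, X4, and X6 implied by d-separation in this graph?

Yes

Enumerating the 3 paths from X2 to X8 and testing each for blocking by {X1, X3, X4, X6}:
  1. X2 → X6 ← X4 → X8 — X6:collider[open]; X4:fork[blocks] ⇒ blocked
  2. X2 → X6 → X7 ← X4 → X8 — X6:chain[blocks]; X7:collider[blocks]; X4:fork[blocks] ⇒ blocked
  3. X2 → X4 → X8 — X4:chain[blocks] ⇒ blocked
Since every path is blocked, d-separation holds.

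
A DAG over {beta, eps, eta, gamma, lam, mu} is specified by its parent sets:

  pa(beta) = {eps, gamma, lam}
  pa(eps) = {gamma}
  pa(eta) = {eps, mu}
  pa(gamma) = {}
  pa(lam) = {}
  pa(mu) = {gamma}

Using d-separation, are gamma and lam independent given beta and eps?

3 paths connect gamma and lam; each must be blocked for d-separation to hold:
  1. gamma → beta ← lam — beta:collider[open] ⇒ active
  2. gamma → mu → eta ← eps → beta ← lam — mu:chain[open]; eta:collider[blocks]; eps:fork[blocks]; beta:collider[open] ⇒ blocked
  3. gamma → eps → beta ← lam — eps:chain[blocks]; beta:collider[open] ⇒ blocked
At least one path is unblocked, so d-separation fails.

No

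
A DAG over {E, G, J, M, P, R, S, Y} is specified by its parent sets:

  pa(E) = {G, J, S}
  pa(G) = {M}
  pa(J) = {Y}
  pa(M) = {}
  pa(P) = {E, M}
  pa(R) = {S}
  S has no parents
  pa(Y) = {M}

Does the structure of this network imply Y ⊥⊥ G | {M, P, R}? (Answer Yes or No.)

No

We examine all 4 paths between Y and G:
Path 1: Y ← M → P ← E ← G
  M is a fork here and M is conditioned on, so the path is blocked at M.
Path 2: Y ← M → G
  M is a fork here and M is conditioned on, so the path is blocked at M.
Path 3: Y → J → E → P ← M → G
  M is a fork here and M is conditioned on, so the path is blocked at M.
Path 4: Y → J → E ← G
  J is a chain and J is not conditioned on; E is a collider and its descendant P is conditioned on, which opens it — no node blocks this path, so it is active.
Since the path Y → J → E ← G is active, Y and G are not d-separated given {M, P, R}.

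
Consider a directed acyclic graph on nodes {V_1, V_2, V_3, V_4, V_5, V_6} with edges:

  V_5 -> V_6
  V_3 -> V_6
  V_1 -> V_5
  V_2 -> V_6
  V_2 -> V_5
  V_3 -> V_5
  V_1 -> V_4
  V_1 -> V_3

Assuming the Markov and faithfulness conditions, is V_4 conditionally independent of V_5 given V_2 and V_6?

There are 4 undirected paths between V_4 and V_5; checking each against the conditioning set {V_2, V_6}:
Path 1: V_4 ← V_1 → V_3 → V_6 ← V_2 → V_5
  V_2 is a fork here and V_2 is conditioned on, so the path is blocked at V_2.
Path 2: V_4 ← V_1 → V_3 → V_6 ← V_5
  V_1 is a fork and V_1 is not conditioned on; V_3 is a chain and V_3 is not conditioned on; V_6 is a collider and V_6 is conditioned on, which opens it — no node blocks this path, so it is active.
Path 3: V_4 ← V_1 → V_3 → V_5
  V_1 is a fork and V_1 is not conditioned on; V_3 is a chain and V_3 is not conditioned on — no node blocks this path, so it is active.
Path 4: V_4 ← V_1 → V_5
  V_1 is a fork and V_1 is not conditioned on — no node blocks this path, so it is active.
Because an active path exists, V_4 and V_5 are not d-separated.

No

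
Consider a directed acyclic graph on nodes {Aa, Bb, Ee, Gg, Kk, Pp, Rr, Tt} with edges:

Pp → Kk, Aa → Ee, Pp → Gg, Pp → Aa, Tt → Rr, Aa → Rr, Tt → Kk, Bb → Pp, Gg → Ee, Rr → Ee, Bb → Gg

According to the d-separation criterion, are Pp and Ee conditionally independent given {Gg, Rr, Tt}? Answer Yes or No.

There are 6 undirected paths between Pp and Ee; checking each against the conditioning set {Gg, Rr, Tt}:
Path 1: Pp ← Bb → Gg → Ee
  Gg is a chain here and Gg is conditioned on, so the path is blocked at Gg.
Path 2: Pp → Kk ← Tt → Rr → Ee
  Kk is a collider here and neither Kk nor any of its descendants is conditioned on, so the collider stays closed — the path is blocked at Kk.
Path 3: Pp → Kk ← Tt → Rr ← Aa → Ee
  Kk is a collider here and neither Kk nor any of its descendants is conditioned on, so the collider stays closed — the path is blocked at Kk.
Path 4: Pp → Gg → Ee
  Gg is a chain here and Gg is conditioned on, so the path is blocked at Gg.
Path 5: Pp → Aa → Ee
  Aa is a chain and Aa is not conditioned on — no node blocks this path, so it is active.
Path 6: Pp → Aa → Rr → Ee
  Rr is a chain here and Rr is conditioned on, so the path is blocked at Rr.
Because an active path exists, Pp and Ee are not d-separated.

No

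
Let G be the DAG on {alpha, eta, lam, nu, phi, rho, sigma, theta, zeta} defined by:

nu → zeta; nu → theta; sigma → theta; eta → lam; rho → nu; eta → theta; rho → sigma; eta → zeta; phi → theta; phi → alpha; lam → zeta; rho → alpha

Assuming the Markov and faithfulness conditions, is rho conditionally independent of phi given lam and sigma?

Yes — rho and phi are d-separated given {lam, sigma}.

We examine all 5 paths between rho and phi:
Path 1: rho → sigma → theta ← phi
  sigma is a chain here and sigma is conditioned on, so the path is blocked at sigma.
Path 2: rho → nu → zeta ← lam ← eta → theta ← phi
  zeta is a collider here and neither zeta nor any of its descendants is conditioned on, so the collider stays closed — the path is blocked at zeta.
Path 3: rho → nu → zeta ← eta → theta ← phi
  zeta is a collider here and neither zeta nor any of its descendants is conditioned on, so the collider stays closed — the path is blocked at zeta.
Path 4: rho → nu → theta ← phi
  theta is a collider here and neither theta nor any of its descendants is conditioned on, so the collider stays closed — the path is blocked at theta.
Path 5: rho → alpha ← phi
  alpha is a collider here and neither alpha nor any of its descendants is conditioned on, so the collider stays closed — the path is blocked at alpha.
Since every path is blocked, d-separation holds.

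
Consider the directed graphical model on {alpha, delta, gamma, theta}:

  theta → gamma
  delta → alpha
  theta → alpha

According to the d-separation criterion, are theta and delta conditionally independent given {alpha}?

No

The only undirected path from theta to delta is:
Path 1: theta → alpha ← delta
  alpha is a collider and alpha is conditioned on, which opens it — no node blocks this path, so it is active.
Since the path theta → alpha ← delta is active, theta and delta are not d-separated given {alpha}.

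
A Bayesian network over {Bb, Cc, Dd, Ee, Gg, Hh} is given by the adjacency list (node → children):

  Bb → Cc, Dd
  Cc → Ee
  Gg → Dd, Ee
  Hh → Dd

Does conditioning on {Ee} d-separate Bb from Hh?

Yes

There are 2 undirected paths between Bb and Hh; checking each against the conditioning set {Ee}:
  1. Bb → Dd ← Hh — Dd:collider[blocks] ⇒ blocked
  2. Bb → Cc → Ee ← Gg → Dd ← Hh — Cc:chain[open]; Ee:collider[open]; Gg:fork[open]; Dd:collider[blocks] ⇒ blocked
Since every path is blocked, d-separation holds.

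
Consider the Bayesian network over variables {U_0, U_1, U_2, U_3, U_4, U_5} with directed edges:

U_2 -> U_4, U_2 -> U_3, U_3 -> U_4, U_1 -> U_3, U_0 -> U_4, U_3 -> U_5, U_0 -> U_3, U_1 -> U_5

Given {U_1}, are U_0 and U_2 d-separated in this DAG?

Enumerating the 4 paths from U_0 to U_2 and testing each for blocking by {U_1}:
Path 1: U_0 → U_3 ← U_2
  U_3 is a collider here and neither U_3 nor any of its descendants is conditioned on, so the collider stays closed — the path is blocked at U_3.
Path 2: U_0 → U_3 → U_4 ← U_2
  U_4 is a collider here and neither U_4 nor any of its descendants is conditioned on, so the collider stays closed — the path is blocked at U_4.
Path 3: U_0 → U_4 ← U_2
  U_4 is a collider here and neither U_4 nor any of its descendants is conditioned on, so the collider stays closed — the path is blocked at U_4.
Path 4: U_0 → U_4 ← U_3 ← U_2
  U_4 is a collider here and neither U_4 nor any of its descendants is conditioned on, so the collider stays closed — the path is blocked at U_4.
Every path is blocked, so U_0 and U_2 are d-separated given {U_1}.

Yes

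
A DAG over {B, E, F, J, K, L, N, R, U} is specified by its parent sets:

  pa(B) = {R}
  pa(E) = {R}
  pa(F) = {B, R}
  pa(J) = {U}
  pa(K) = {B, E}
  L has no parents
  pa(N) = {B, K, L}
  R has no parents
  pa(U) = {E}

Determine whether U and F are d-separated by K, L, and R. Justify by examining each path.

No

We examine all 6 paths between U and F:
Path 1: U ← E → K → N ← B ← R → F
  K is a chain here and K is conditioned on, so the path is blocked at K.
Path 2: U ← E → K → N ← B → F
  K is a chain here and K is conditioned on, so the path is blocked at K.
Path 3: U ← E → K ← B ← R → F
  R is a fork here and R is conditioned on, so the path is blocked at R.
Path 4: U ← E → K ← B → F
  E is a fork and E is not conditioned on; K is a collider and K is conditioned on, which opens it; B is a fork and B is not conditioned on — no node blocks this path, so it is active.
Path 5: U ← E ← R → B → F
  R is a fork here and R is conditioned on, so the path is blocked at R.
Path 6: U ← E ← R → F
  R is a fork here and R is conditioned on, so the path is blocked at R.
Since the path U ← E → K ← B → F is active, U and F are not d-separated given {K, L, R}.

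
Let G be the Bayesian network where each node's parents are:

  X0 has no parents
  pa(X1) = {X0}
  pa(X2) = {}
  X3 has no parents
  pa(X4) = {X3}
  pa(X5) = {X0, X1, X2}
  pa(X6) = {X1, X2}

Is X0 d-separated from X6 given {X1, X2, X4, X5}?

Yes

There are 4 undirected paths between X0 and X6; checking each against the conditioning set {X1, X2, X4, X5}:
Path 1: X0 → X5 ← X2 → X6
  X2 is a fork here and X2 is conditioned on, so the path is blocked at X2.
Path 2: X0 → X5 ← X1 → X6
  X1 is a fork here and X1 is conditioned on, so the path is blocked at X1.
Path 3: X0 → X1 → X6
  X1 is a chain here and X1 is conditioned on, so the path is blocked at X1.
Path 4: X0 → X1 → X5 ← X2 → X6
  X1 is a chain here and X1 is conditioned on, so the path is blocked at X1.
Every path is blocked, so X0 and X6 are d-separated given {X1, X2, X4, X5}.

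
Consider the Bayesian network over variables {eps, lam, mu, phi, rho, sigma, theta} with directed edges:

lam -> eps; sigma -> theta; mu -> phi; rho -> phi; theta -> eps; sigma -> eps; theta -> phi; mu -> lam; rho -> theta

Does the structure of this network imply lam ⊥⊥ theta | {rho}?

Yes

We examine all 4 paths between lam and theta:
Path 1: lam → eps ← theta
  eps is a collider here and neither eps nor any of its descendants is conditioned on, so the collider stays closed — the path is blocked at eps.
Path 2: lam → eps ← sigma → theta
  eps is a collider here and neither eps nor any of its descendants is conditioned on, so the collider stays closed — the path is blocked at eps.
Path 3: lam ← mu → phi ← theta
  phi is a collider here and neither phi nor any of its descendants is conditioned on, so the collider stays closed — the path is blocked at phi.
Path 4: lam ← mu → phi ← rho → theta
  phi is a collider here and neither phi nor any of its descendants is conditioned on, so the collider stays closed — the path is blocked at phi.
All paths are blocked; lam ⊥ theta | {rho} holds.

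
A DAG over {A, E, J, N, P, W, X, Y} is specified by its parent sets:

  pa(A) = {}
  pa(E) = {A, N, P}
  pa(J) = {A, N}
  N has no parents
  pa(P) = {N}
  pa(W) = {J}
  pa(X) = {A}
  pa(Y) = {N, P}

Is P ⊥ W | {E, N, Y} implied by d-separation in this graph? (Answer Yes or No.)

No

Enumerating the 6 paths from P to W and testing each for blocking by {E, N, Y}:
Path 1: P → E ← A → J → W
  E is a collider and E is conditioned on, which opens it; A is a fork and A is not conditioned on; J is a chain and J is not conditioned on — no node blocks this path, so it is active.
Path 2: P → E ← N → J → W
  N is a fork here and N is conditioned on, so the path is blocked at N.
Path 3: P ← N → J → W
  N is a fork here and N is conditioned on, so the path is blocked at N.
Path 4: P ← N → E ← A → J → W
  N is a fork here and N is conditioned on, so the path is blocked at N.
Path 5: P → Y ← N → J → W
  N is a fork here and N is conditioned on, so the path is blocked at N.
Path 6: P → Y ← N → E ← A → J → W
  N is a fork here and N is conditioned on, so the path is blocked at N.
Because an active path exists, P and W are not d-separated.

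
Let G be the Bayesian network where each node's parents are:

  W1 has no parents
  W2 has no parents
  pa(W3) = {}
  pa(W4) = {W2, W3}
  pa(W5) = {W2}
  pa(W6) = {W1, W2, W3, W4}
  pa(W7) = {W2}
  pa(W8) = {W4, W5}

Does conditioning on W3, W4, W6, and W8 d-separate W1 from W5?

We examine all 6 paths between W1 and W5:
Path 1: W1 → W6 ← W2 → W5
  W6 is a collider and W6 is conditioned on, which opens it; W2 is a fork and W2 is not conditioned on — no node blocks this path, so it is active.
Path 2: W1 → W6 ← W2 → W4 → W8 ← W5
  W4 is a chain here and W4 is conditioned on, so the path is blocked at W4.
Path 3: W1 → W6 ← W4 ← W2 → W5
  W4 is a chain here and W4 is conditioned on, so the path is blocked at W4.
Path 4: W1 → W6 ← W4 → W8 ← W5
  W4 is a fork here and W4 is conditioned on, so the path is blocked at W4.
Path 5: W1 → W6 ← W3 → W4 ← W2 → W5
  W3 is a fork here and W3 is conditioned on, so the path is blocked at W3.
Path 6: W1 → W6 ← W3 → W4 → W8 ← W5
  W3 is a fork here and W3 is conditioned on, so the path is blocked at W3.
Because an active path exists, W1 and W5 are not d-separated.

No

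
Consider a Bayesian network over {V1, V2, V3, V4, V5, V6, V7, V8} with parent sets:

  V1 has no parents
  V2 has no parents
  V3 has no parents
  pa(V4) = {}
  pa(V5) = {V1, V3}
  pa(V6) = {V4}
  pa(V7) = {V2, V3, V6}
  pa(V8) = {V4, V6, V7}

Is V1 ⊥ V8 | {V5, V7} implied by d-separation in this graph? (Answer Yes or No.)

No

There are 3 undirected paths between V1 and V8; checking each against the conditioning set {V5, V7}:
  1. V1 → V5 ← V3 → V7 ← V6 ← V4 → V8 — V5:collider[open]; V3:fork[open]; V7:collider[open]; V6:chain[open]; V4:fork[open] ⇒ active
  2. V1 → V5 ← V3 → V7 ← V6 → V8 — V5:collider[open]; V3:fork[open]; V7:collider[open]; V6:fork[open] ⇒ active
  3. V1 → V5 ← V3 → V7 → V8 — V5:collider[open]; V3:fork[open]; V7:chain[blocks] ⇒ blocked
Since the path V1 → V5 ← V3 → V7 ← V6 ← V4 → V8 is active, V1 and V8 are not d-separated given {V5, V7}.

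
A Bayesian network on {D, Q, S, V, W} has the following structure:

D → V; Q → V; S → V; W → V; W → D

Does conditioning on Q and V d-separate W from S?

We examine all 2 paths between W and S:
  1. W → D → V ← S — D:chain[open]; V:collider[open] ⇒ active
  2. W → V ← S — V:collider[open] ⇒ active
Since the path W → D → V ← S is active, W and S are not d-separated given {Q, V}.

No — W and S are not d-separated given {Q, V}.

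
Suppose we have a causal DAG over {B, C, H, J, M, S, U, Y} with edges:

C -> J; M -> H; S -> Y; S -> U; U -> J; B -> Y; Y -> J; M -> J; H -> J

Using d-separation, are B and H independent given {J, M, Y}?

No

There are 4 undirected paths between B and H; checking each against the conditioning set {J, M, Y}:
  1. B → Y → J ← H — Y:chain[blocks]; J:collider[open] ⇒ blocked
  2. B → Y → J ← M → H — Y:chain[blocks]; J:collider[open]; M:fork[blocks] ⇒ blocked
  3. B → Y ← S → U → J ← H — Y:collider[open]; S:fork[open]; U:chain[open]; J:collider[open] ⇒ active
  4. B → Y ← S → U → J ← M → H — Y:collider[open]; S:fork[open]; U:chain[open]; J:collider[open]; M:fork[blocks] ⇒ blocked
At least one path is unblocked, so d-separation fails.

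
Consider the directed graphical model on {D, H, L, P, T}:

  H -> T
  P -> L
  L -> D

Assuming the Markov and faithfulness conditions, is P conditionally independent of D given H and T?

There is one path between P and D:
Path 1: P → L → D
  L is a chain and L is not conditioned on — no node blocks this path, so it is active.
Because an active path exists, P and D are not d-separated.

No — P and D are not d-separated given {H, T}.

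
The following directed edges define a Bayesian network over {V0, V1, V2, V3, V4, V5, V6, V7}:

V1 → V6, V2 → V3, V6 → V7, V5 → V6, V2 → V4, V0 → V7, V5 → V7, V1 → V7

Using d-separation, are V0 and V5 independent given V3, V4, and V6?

Enumerating the 3 paths from V0 to V5 and testing each for blocking by {V3, V4, V6}:
Path 1: V0 → V7 ← V1 → V6 ← V5
  V7 is a collider here and neither V7 nor any of its descendants is conditioned on, so the collider stays closed — the path is blocked at V7.
Path 2: V0 → V7 ← V5
  V7 is a collider here and neither V7 nor any of its descendants is conditioned on, so the collider stays closed — the path is blocked at V7.
Path 3: V0 → V7 ← V6 ← V5
  V7 is a collider here and neither V7 nor any of its descendants is conditioned on, so the collider stays closed — the path is blocked at V7.
Since every path is blocked, d-separation holds.

Yes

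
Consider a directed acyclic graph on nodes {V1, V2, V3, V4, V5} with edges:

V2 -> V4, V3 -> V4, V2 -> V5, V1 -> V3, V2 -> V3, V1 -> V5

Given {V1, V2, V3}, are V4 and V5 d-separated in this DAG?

Yes

We examine all 4 paths between V4 and V5:
  1. V4 ← V2 → V5 — V2:fork[blocks] ⇒ blocked
  2. V4 ← V2 → V3 ← V1 → V5 — V2:fork[blocks]; V3:collider[open]; V1:fork[blocks] ⇒ blocked
  3. V4 ← V3 ← V2 → V5 — V3:chain[blocks]; V2:fork[blocks] ⇒ blocked
  4. V4 ← V3 ← V1 → V5 — V3:chain[blocks]; V1:fork[blocks] ⇒ blocked
Since every path is blocked, d-separation holds.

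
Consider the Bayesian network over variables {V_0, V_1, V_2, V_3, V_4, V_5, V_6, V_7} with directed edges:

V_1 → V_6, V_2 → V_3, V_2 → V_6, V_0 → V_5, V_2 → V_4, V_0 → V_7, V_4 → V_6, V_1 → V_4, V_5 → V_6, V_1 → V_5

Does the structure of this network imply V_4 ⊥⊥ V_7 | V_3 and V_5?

6 paths connect V_4 and V_7; each must be blocked for d-separation to hold:
Path 1: V_4 ← V_1 → V_5 ← V_0 → V_7
  V_1 is a fork and V_1 is not conditioned on; V_5 is a collider and V_5 is conditioned on, which opens it; V_0 is a fork and V_0 is not conditioned on — no node blocks this path, so it is active.
Path 2: V_4 ← V_1 → V_6 ← V_5 ← V_0 → V_7
  V_6 is a collider here and neither V_6 nor any of its descendants is conditioned on, so the collider stays closed — the path is blocked at V_6.
Path 3: V_4 ← V_2 → V_6 ← V_5 ← V_0 → V_7
  V_6 is a collider here and neither V_6 nor any of its descendants is conditioned on, so the collider stays closed — the path is blocked at V_6.
Path 4: V_4 ← V_2 → V_6 ← V_1 → V_5 ← V_0 → V_7
  V_6 is a collider here and neither V_6 nor any of its descendants is conditioned on, so the collider stays closed — the path is blocked at V_6.
Path 5: V_4 → V_6 ← V_5 ← V_0 → V_7
  V_6 is a collider here and neither V_6 nor any of its descendants is conditioned on, so the collider stays closed — the path is blocked at V_6.
Path 6: V_4 → V_6 ← V_1 → V_5 ← V_0 → V_7
  V_6 is a collider here and neither V_6 nor any of its descendants is conditioned on, so the collider stays closed — the path is blocked at V_6.
Because an active path exists, V_4 and V_7 are not d-separated.

No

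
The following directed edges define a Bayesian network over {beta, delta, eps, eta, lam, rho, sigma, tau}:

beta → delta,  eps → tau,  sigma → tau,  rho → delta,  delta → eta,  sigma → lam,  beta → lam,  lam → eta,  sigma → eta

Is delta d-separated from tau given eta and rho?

There are 4 undirected paths between delta and tau; checking each against the conditioning set {eta, rho}:
Path 1: delta → eta ← sigma → tau
  eta is a collider and eta is conditioned on, which opens it; sigma is a fork and sigma is not conditioned on — no node blocks this path, so it is active.
Path 2: delta → eta ← lam ← sigma → tau
  eta is a collider and eta is conditioned on, which opens it; lam is a chain and lam is not conditioned on; sigma is a fork and sigma is not conditioned on — no node blocks this path, so it is active.
Path 3: delta ← beta → lam ← sigma → tau
  beta is a fork and beta is not conditioned on; lam is a collider and its descendant eta is conditioned on, which opens it; sigma is a fork and sigma is not conditioned on — no node blocks this path, so it is active.
Path 4: delta ← beta → lam → eta ← sigma → tau
  beta is a fork and beta is not conditioned on; lam is a chain and lam is not conditioned on; eta is a collider and eta is conditioned on, which opens it; sigma is a fork and sigma is not conditioned on — no node blocks this path, so it is active.
At least one path is unblocked, so d-separation fails.

No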